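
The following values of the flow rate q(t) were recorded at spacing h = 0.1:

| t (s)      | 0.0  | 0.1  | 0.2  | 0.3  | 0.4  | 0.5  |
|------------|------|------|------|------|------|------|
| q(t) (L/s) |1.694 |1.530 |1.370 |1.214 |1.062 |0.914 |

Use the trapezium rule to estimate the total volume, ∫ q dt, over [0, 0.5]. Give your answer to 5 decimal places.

0.64800

h = 0.1, n = 5.
(h/2)·[y₀ + 2y₁ + 2y₂ + 2y₃ + 2y₄ + y₅] = 0.05·(12.960) = 0.64800.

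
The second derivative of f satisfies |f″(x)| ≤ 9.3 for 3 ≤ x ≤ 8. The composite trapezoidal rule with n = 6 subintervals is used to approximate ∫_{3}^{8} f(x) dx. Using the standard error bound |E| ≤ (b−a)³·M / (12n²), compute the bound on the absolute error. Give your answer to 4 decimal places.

|E| ≤ (5)³·9.3 / (12·6²) = 1162.5/432 = 2.6910.

2.6910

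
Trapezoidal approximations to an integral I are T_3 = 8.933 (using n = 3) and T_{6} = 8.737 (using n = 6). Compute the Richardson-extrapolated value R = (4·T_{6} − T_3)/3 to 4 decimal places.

8.6717

R = (4·T_{6} − T_3) / 3 = (4·8.737 − 8.933)/3 = (26.015)/3 = 8.6717.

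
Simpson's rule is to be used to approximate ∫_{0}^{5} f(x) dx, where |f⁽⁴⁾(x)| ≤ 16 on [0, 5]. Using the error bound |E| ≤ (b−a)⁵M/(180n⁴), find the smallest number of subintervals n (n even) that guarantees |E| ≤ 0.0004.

30

Need 50000/(180n⁴) ≤ 0.0004.
n⁴ ≥ 50000/(180·0.0004) = 694444 ⇒ n ≥ 28.8675, so the smallest even n is 30. (n must be even for Simpson's rule.)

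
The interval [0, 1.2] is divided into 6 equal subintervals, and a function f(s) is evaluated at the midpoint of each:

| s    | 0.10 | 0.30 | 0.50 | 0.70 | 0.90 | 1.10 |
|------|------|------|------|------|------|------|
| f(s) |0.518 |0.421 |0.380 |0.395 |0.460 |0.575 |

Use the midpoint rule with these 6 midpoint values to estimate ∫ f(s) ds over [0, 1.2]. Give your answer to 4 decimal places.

h = 0.2, n = 6.
h·[y(m₁) + y(m₂) + y(m₃) + y(m₄) + y(m₅) + y(m₆)] = 0.2·(2.749) = 0.5498.

0.5498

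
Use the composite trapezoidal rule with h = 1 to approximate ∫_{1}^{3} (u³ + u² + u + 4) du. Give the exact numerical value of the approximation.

43

h = (3 − 1)/2 = 1.
Nodes u₀,…,u₂ = 1, 2, 3.
f(u) = u³ + u² + u + 4: f₀=7, f₁=18, f₂=43.
(h/2)·[f₀ + 2f₁ + f₂] = 0.5·(86) = 43.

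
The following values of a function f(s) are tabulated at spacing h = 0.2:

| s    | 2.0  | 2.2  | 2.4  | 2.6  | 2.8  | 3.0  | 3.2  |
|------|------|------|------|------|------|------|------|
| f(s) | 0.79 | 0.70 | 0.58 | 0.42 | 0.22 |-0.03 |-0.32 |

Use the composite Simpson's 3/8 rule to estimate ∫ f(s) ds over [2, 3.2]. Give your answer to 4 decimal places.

0.4290

h = 0.2, n = 6.
(3h/8)·[y₀ + 3y₁ + 3y₂ + 2y₃ + 3y₄ + 3y₅ + y₆] = 0.075·(5.72) = 0.4290.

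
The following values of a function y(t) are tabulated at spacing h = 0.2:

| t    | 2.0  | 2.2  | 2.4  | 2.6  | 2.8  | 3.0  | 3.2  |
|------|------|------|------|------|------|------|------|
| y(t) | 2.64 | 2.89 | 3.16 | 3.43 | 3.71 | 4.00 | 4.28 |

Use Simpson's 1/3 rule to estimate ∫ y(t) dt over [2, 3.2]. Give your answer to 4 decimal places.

4.1293

h = 0.2, n = 6.
(h/3)·[y₀ + 4y₁ + 2y₂ + 4y₃ + 2y₄ + 4y₅ + y₆] = 0.066667·(61.94) = 4.1293.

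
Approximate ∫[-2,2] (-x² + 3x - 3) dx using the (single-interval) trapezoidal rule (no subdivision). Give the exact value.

-28

T = (b−a)/2 · [f(-2) + f(2)] = 2·[(-13) + (-1)] = -28.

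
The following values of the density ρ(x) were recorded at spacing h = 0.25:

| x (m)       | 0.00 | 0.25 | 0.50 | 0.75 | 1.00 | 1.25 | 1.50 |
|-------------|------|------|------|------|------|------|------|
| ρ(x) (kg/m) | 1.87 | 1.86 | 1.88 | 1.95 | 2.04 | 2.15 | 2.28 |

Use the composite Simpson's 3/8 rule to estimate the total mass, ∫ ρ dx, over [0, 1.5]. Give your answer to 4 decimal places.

2.9850

h = 0.25, n = 6.
(3h/8)·[y₀ + 3y₁ + 3y₂ + 2y₃ + 3y₄ + 3y₅ + y₆] = 0.09375·(31.84) = 2.9850.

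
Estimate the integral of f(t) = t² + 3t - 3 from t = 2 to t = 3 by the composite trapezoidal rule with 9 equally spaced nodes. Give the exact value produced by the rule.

10.8359375

h = (3 − 2)/8 = 0.125.
Nodes t₀,…,t₈ = 2, 2.125, 2.25, 2.375, 2.5, 2.625, 2.75, 2.875, 3.
f(t) = t² + 3t - 3: f₀=7, f₁=7.890625, f₂=8.8125, f₃=9.765625, f₄=10.75, f₅=11.765625, f₆=12.8125, f₇=13.890625, f₈=15.
(h/2)·[f₀ + 2f₁ + 2f₂ + 2f₃ + 2f₄ + 2f₅ + 2f₆ + 2f₇ + f₈] = 0.0625·(173.375) = 10.8359375.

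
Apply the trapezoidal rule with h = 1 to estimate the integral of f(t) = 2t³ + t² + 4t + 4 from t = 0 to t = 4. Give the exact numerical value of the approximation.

206

h = (4 − 0)/4 = 1.
Nodes t₀,…,t₄ = 0, 1, 2, 3, 4.
f(t) = 2t³ + t² + 4t + 4: f₀=4, f₁=11, f₂=32, f₃=79, f₄=164.
(h/2)·[f₀ + 2f₁ + 2f₂ + 2f₃ + f₄] = 0.5·(412) = 206.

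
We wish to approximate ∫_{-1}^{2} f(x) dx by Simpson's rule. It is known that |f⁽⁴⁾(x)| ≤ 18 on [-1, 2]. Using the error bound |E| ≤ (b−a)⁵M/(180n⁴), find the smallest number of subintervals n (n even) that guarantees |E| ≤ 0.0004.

Need 4374/(180n⁴) ≤ 0.0004.
n⁴ ≥ 4374/(180·0.0004) = 60750 ⇒ n ≥ 15.6995, so the smallest even n is 16. (n must be even for Simpson's rule.)

16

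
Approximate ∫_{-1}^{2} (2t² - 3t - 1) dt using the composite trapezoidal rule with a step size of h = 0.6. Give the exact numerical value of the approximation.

h = (2 − (-1))/5 = 0.6.
Nodes t₀,…,t₅ = -1, -0.4, 0.2, 0.8, 1.4, 2.
f(t) = 2t² - 3t - 1: f₀=4, f₁=0.52, f₂=-1.52, f₃=-2.12, f₄=-1.28, f₅=1.
(h/2)·[f₀ + 2f₁ + 2f₂ + 2f₃ + 2f₄ + f₅] = 0.3·(-3.8) = -1.14.

-1.14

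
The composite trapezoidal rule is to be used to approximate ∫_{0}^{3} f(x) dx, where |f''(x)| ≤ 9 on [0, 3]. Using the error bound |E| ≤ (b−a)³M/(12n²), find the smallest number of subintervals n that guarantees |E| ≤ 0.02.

Need 243/(12n²) ≤ 0.02.
n² ≥ 243/(12·0.02) = 1012.5 ⇒ n ≥ 31.8198, so the smallest n is 32.

32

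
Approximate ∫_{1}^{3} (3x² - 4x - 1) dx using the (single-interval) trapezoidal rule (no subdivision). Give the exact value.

12

T = (b−a)/2 · [f(1) + f(3)] = 1·[(-2) + 14] = 12.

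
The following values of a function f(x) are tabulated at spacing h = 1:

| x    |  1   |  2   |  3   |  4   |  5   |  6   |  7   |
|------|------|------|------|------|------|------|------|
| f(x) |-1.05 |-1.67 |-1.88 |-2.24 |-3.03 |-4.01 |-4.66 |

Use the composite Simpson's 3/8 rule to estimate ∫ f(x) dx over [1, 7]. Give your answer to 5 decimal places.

h = 1, n = 6.
(3h/8)·[y₀ + 3y₁ + 3y₂ + 2y₃ + 3y₄ + 3y₅ + y₆] = 0.375·(-41.96) = -15.73500.

-15.73500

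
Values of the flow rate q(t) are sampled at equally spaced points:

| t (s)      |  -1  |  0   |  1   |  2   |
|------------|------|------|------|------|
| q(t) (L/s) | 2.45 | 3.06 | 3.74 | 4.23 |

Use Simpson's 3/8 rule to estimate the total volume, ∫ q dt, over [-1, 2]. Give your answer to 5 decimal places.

h = 1, n = 3.
(3h/8)·[y₀ + 3y₁ + 3y₂ + y₃] = 0.375·(27.08) = 10.15500.

10.15500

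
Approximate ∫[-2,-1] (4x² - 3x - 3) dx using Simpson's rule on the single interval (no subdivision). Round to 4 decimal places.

10.8333

S = (b−a)/6 · [f(-2) + 4f(-1.5) + f(-1)] = 0.166667·[19 + 4·10.5 + 4] = 10.8333.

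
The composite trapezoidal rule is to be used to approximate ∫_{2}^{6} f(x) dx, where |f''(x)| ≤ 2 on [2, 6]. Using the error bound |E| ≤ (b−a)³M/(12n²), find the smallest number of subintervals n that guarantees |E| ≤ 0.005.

Need 128/(12n²) ≤ 0.005.
n² ≥ 128/(12·0.005) = 2133.33 ⇒ n ≥ 46.1880, so the smallest n is 47.

47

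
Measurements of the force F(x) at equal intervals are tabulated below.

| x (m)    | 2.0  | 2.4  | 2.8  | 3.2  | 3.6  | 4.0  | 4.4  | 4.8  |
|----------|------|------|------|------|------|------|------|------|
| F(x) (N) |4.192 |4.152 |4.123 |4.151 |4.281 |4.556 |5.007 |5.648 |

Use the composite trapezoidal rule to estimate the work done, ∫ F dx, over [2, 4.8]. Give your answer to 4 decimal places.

h = 0.4, n = 7.
(h/2)·[y₀ + 2y₁ + 2y₂ + 2y₃ + 2y₄ + 2y₅ + 2y₆ + y₇] = 0.2·(62.380) = 12.4760.

12.4760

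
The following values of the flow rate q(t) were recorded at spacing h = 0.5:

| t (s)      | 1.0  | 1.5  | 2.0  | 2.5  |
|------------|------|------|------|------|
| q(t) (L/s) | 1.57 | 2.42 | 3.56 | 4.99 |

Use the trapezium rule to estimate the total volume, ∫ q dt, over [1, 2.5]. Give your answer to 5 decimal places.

4.63000

h = 0.5, n = 3.
(h/2)·[y₀ + 2y₁ + 2y₂ + y₃] = 0.25·(18.52) = 4.63000.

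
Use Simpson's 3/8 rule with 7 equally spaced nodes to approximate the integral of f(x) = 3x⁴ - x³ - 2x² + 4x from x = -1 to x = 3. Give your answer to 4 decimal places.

124.4444

h = (3 − (-1))/6 = 0.666667.
Nodes x₀,…,x₆ = -1, -0.333333, 0.333333, 1, 1.666667, 2.333333, 3.
f(x) = 3x⁴ - x³ - 2x² + 4x: f₀=-2, f₁=-1.481481, f₂=1.111111, f₃=4, f₄=19.629630, f₅=74.666667, f₆=210.
(3h/8)·[f₀ + 3f₁ + 3f₂ + 2f₃ + 3f₄ + 3f₅ + f₆] = 0.25·(497.777778) = 124.4444.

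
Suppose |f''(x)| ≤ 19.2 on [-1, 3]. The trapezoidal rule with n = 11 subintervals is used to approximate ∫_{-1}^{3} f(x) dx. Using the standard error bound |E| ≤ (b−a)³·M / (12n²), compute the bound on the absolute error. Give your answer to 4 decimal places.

|E| ≤ (4)³·19.2 / (12·11²) = 1228.8/1452 = 0.8463.

0.8463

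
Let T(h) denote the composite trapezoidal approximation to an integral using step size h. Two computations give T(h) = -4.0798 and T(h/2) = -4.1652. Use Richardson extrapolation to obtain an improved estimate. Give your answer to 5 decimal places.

-4.19367

R = (4·T(h/2) − T(h)) / 3 = (4·(-4.1652) − (-4.0798))/3 = (-12.5810)/3 = -4.19367.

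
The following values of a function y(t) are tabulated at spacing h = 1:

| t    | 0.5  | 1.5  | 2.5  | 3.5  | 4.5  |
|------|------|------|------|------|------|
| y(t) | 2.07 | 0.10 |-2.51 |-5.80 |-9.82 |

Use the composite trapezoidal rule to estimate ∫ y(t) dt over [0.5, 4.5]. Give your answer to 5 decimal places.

-12.08500

h = 1, n = 4.
(h/2)·[y₀ + 2y₁ + 2y₂ + 2y₃ + y₄] = 0.5·(-24.17) = -12.08500.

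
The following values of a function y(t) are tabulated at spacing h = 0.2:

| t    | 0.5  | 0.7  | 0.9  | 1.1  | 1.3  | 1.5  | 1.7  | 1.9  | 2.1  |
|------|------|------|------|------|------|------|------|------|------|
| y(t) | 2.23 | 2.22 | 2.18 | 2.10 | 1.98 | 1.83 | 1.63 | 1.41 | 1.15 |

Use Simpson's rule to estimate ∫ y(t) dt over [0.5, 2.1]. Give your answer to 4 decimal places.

h = 0.2, n = 8.
(h/3)·[y₀ + 4y₁ + 2y₂ + 4y₃ + 2y₄ + 4y₅ + 2y₆ + 4y₇ + y₈] = 0.066667·(45.20) = 3.0133.

3.0133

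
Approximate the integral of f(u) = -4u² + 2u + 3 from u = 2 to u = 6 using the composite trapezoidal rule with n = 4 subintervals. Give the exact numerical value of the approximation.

-236

h = (6 − 2)/4 = 1.
Nodes u₀,…,u₄ = 2, 3, 4, 5, 6.
f(u) = -4u² + 2u + 3: f₀=-9, f₁=-27, f₂=-53, f₃=-87, f₄=-129.
(h/2)·[f₀ + 2f₁ + 2f₂ + 2f₃ + f₄] = 0.5·(-472) = -236.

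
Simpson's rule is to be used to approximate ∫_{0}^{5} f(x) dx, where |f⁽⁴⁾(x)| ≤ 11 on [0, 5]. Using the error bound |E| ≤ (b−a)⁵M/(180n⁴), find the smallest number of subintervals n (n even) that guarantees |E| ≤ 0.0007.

24

Need 34375/(180n⁴) ≤ 0.0007.
n⁴ ≥ 34375/(180·0.0007) = 272817 ⇒ n ≥ 22.8543, so the smallest even n is 24. (n must be even for Simpson's rule.)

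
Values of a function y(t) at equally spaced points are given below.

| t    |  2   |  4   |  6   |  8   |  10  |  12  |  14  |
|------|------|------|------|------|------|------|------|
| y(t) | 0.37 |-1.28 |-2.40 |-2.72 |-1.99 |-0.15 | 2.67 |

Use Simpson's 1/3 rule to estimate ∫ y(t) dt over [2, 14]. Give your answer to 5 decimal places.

-14.89333

h = 2, n = 6.
(h/3)·[y₀ + 4y₁ + 2y₂ + 4y₃ + 2y₄ + 4y₅ + y₆] = 0.666667·(-22.34) = -14.89333.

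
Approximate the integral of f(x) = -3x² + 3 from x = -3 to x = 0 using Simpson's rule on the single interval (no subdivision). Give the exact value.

S = (b−a)/6 · [f(-3) + 4f(-1.5) + f(0)] = 0.5·[(-24) + 4·(-3.75) + 3] = -18.

-18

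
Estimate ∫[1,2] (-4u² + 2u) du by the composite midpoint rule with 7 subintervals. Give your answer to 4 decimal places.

h = (2 − 1)/7 = 0.142857.
Midpoints m₁,…,m₇ = 1.071429, 1.214286, 1.357143, 1.5, 1.642857, 1.785714, 1.928571.
f(m₁)=-2.448980, f(m₂)=-3.469388, f(m₃)=-4.653061, f(m₄)=-6, f(m₅)=-7.510204, f(m₆)=-9.183673, f(m₇)=-11.020408.
h·[f(m₁) + f(m₂) + f(m₃) + f(m₄) + f(m₅) + f(m₆) + f(m₇)] = 0.142857·(-44.285714) = -6.3265.

-6.3265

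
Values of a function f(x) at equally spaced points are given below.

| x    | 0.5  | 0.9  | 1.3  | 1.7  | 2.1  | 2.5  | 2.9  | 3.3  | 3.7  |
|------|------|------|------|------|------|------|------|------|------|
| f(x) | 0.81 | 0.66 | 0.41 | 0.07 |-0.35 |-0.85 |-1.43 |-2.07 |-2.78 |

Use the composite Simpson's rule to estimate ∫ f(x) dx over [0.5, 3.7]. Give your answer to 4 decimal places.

h = 0.4, n = 8.
(h/3)·[y₀ + 4y₁ + 2y₂ + 4y₃ + 2y₄ + 4y₅ + 2y₆ + 4y₇ + y₈] = 0.133333·(-13.47) = -1.7960.

-1.7960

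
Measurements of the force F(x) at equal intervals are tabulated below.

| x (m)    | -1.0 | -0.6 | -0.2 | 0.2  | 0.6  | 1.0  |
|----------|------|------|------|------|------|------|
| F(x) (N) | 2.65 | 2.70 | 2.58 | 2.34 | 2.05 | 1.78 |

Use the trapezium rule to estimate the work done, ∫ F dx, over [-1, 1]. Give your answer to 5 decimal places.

4.75400

h = 0.4, n = 5.
(h/2)·[y₀ + 2y₁ + 2y₂ + 2y₃ + 2y₄ + y₅] = 0.2·(23.77) = 4.75400.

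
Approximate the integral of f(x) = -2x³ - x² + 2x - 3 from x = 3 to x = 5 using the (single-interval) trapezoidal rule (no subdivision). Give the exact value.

T = (b−a)/2 · [f(3) + f(5)] = 1·[(-60) + (-268)] = -328.

-328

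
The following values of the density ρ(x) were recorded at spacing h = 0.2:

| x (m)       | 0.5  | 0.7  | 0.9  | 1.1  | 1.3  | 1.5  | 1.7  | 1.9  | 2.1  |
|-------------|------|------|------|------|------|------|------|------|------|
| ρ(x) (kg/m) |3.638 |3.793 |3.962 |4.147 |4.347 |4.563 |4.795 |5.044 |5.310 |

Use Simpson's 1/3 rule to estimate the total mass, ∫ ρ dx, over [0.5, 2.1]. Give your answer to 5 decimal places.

h = 0.2, n = 8.
(h/3)·[y₀ + 4y₁ + 2y₂ + 4y₃ + 2y₄ + 4y₅ + 2y₆ + 4y₇ + y₈] = 0.066667·(105.344) = 7.02293.

7.02293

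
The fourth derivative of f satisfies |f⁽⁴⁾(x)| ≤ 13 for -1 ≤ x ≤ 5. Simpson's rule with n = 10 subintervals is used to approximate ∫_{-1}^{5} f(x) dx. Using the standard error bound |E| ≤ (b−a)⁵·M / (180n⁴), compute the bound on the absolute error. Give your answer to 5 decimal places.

|E| ≤ (6)⁵·13 / (180·10⁴) = 101088/1800000 = 0.05616.

0.05616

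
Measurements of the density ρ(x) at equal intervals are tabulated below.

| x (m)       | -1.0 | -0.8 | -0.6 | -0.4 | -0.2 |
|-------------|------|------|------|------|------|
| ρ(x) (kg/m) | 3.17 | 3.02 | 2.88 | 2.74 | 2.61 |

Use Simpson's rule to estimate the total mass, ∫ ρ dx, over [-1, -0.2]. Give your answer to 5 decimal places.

2.30533

h = 0.2, n = 4.
(h/3)·[y₀ + 4y₁ + 2y₂ + 4y₃ + y₄] = 0.066667·(34.58) = 2.30533.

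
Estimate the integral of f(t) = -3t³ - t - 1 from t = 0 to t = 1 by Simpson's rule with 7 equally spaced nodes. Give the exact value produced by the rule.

-2.25

h = (1 − 0)/6 = 0.166667.
Nodes t₀,…,t₆ = 0, 0.166667, 0.333333, 0.5, 0.666667, 0.833333, 1.
f(t) = -3t³ - t - 1: f₀=-1, f₁=-1.180556, f₂=-1.444444, f₃=-1.875, f₄=-2.555556, f₅=-3.569444, f₆=-5.
(h/3)·[f₀ + 4f₁ + 2f₂ + 4f₃ + 2f₄ + 4f₅ + f₆] = 0.055556·(-40.5) = -2.25.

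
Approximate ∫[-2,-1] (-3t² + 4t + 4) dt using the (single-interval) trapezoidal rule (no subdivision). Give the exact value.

-9.5

T = (b−a)/2 · [f(-2) + f(-1)] = 0.5·[(-16) + (-3)] = -9.5.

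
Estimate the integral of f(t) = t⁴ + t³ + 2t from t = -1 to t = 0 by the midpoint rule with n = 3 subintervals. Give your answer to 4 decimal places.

-1.0543

h = (0 − (-1))/3 = 0.333333.
Midpoints m₁,…,m₃ = -0.833333, -0.5, -0.166667.
f(m₁)=-1.763117, f(m₂)=-1.0625, f(m₃)=-0.337191.
h·[f(m₁) + f(m₂) + f(m₃)] = 0.333333·(-3.162809) = -1.0543.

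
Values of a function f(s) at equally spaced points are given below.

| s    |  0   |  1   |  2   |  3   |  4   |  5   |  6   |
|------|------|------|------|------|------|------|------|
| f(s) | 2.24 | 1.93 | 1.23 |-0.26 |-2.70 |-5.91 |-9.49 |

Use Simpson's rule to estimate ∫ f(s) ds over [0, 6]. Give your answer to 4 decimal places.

-9.0500

h = 1, n = 6.
(h/3)·[y₀ + 4y₁ + 2y₂ + 4y₃ + 2y₄ + 4y₅ + y₆] = 0.333333·(-27.15) = -9.0500.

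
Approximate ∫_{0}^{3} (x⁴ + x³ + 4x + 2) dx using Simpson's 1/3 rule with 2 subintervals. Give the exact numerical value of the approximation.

h = (3 − 0)/2 = 1.5.
Nodes x₀,…,x₂ = 0, 1.5, 3.
f(x) = x⁴ + x³ + 4x + 2: f₀=2, f₁=16.4375, f₂=122.
(h/3)·[f₀ + 4f₁ + f₂] = 0.5·(189.75) = 94.875.

94.875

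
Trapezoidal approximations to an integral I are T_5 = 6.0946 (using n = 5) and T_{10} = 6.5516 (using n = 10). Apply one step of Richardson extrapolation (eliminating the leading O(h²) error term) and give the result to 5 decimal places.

R = (4·T_{10} − T_5) / 3 = (4·6.5516 − 6.0946)/3 = (20.1118)/3 = 6.70393.

6.70393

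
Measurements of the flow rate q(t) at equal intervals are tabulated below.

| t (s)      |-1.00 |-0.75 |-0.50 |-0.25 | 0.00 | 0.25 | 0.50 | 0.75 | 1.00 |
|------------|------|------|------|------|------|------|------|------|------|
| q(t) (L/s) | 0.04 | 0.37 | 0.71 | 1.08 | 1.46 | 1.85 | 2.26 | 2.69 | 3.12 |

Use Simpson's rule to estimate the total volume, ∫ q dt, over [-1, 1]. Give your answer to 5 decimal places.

2.99833

h = 0.25, n = 8.
(h/3)·[y₀ + 4y₁ + 2y₂ + 4y₃ + 2y₄ + 4y₅ + 2y₆ + 4y₇ + y₈] = 0.083333·(35.98) = 2.99833.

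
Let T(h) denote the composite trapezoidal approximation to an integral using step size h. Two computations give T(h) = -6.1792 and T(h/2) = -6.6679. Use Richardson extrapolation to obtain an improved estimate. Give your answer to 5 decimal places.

-6.83080

R = (4·T(h/2) − T(h)) / 3 = (4·(-6.6679) − (-6.1792))/3 = (-20.4924)/3 = -6.83080.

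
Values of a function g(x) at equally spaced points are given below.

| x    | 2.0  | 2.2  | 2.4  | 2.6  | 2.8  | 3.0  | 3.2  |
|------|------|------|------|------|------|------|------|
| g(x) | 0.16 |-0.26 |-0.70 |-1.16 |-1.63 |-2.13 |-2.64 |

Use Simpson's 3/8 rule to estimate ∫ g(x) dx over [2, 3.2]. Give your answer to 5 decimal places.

-1.42200

h = 0.2, n = 6.
(3h/8)·[y₀ + 3y₁ + 3y₂ + 2y₃ + 3y₄ + 3y₅ + y₆] = 0.075·(-18.96) = -1.42200.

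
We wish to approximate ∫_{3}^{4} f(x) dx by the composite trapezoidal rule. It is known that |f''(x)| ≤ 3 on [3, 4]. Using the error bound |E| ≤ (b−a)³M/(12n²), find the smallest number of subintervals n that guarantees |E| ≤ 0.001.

Need 3/(12n²) ≤ 0.001.
n² ≥ 3/(12·0.001) = 250 ⇒ n ≥ 15.8114, so the smallest n is 16.

16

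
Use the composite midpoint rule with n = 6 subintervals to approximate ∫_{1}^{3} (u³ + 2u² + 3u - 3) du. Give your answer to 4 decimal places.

h = (3 − 1)/6 = 0.333333.
Midpoints m₁,…,m₆ = 1.166667, 1.5, 1.833333, 2.166667, 2.5, 2.833333.
f(m₁)=4.810185, f(m₂)=9.375, f(m₃)=15.384259, f(m₄)=23.060185, f(m₅)=32.625, f(m₆)=44.300926.
h·[f(m₁) + f(m₂) + f(m₃) + f(m₄) + f(m₅) + f(m₆)] = 0.333333·(129.555556) = 43.1852.

43.1852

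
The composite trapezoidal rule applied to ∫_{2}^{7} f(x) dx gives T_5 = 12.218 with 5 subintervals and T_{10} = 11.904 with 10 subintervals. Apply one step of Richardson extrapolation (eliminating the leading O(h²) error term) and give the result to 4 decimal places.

R = (4·T_{10} − T_5) / 3 = (4·11.904 − 12.218)/3 = (35.398)/3 = 11.7993.

11.7993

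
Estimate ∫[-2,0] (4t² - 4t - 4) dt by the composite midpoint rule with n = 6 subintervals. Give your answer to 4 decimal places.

10.5926

h = (0 − (-2))/6 = 0.333333.
Midpoints m₁,…,m₆ = -1.833333, -1.5, -1.166667, -0.833333, -0.5, -0.166667.
f(m₁)=16.777778, f(m₂)=11, f(m₃)=6.111111, f(m₄)=2.111111, f(m₅)=-1, f(m₆)=-3.222222.
h·[f(m₁) + f(m₂) + f(m₃) + f(m₄) + f(m₅) + f(m₆)] = 0.333333·(31.777778) = 10.5926.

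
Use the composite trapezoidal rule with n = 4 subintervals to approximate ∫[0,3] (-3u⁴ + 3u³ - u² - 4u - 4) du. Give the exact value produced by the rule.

-135.626953125

h = (3 − 0)/4 = 0.75.
Nodes u₀,…,u₄ = 0, 0.75, 1.5, 2.25, 3.
f(u) = -3u⁴ + 3u³ - u² - 4u - 4: f₀=-4, f₁=-7.24609375, f₂=-17.3125, f₃=-60.77734375, f₄=-187.
(h/2)·[f₀ + 2f₁ + 2f₂ + 2f₃ + f₄] = 0.375·(-361.671875) = -135.626953125.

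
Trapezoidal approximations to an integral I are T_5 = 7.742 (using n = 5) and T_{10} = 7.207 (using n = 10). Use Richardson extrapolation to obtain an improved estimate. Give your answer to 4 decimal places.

7.0287

R = (4·T_{10} − T_5) / 3 = (4·7.207 − 7.742)/3 = (21.086)/3 = 7.0287.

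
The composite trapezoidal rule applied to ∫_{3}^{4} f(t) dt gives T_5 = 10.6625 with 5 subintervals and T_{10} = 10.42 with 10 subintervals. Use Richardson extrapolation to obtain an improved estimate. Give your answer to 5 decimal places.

10.33917

R = (4·T_{10} − T_5) / 3 = (4·10.42 − 10.6625)/3 = (31.0175)/3 = 10.33917.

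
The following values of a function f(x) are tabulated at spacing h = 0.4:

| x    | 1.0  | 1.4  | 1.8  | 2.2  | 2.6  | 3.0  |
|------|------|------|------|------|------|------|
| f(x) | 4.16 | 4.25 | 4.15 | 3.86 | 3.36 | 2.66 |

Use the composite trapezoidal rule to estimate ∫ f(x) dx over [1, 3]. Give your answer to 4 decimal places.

7.6120

h = 0.4, n = 5.
(h/2)·[y₀ + 2y₁ + 2y₂ + 2y₃ + 2y₄ + y₅] = 0.2·(38.06) = 7.6120.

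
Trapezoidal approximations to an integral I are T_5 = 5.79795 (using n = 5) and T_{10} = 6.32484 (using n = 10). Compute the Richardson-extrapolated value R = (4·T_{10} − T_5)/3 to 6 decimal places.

R = (4·T_{10} − T_5) / 3 = (4·6.32484 − 5.79795)/3 = (19.50141)/3 = 6.500470.

6.500470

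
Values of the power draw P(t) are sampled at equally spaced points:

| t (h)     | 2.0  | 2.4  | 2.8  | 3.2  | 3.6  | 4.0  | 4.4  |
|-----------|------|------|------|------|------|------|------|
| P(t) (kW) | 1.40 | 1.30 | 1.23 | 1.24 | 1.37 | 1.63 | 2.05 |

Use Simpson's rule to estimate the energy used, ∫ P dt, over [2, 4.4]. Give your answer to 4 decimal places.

h = 0.4, n = 6.
(h/3)·[y₀ + 4y₁ + 2y₂ + 4y₃ + 2y₄ + 4y₅ + y₆] = 0.133333·(25.33) = 3.3773.

3.3773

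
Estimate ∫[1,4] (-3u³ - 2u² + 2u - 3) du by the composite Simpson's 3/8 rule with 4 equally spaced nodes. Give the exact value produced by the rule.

-227.25

h = (4 − 1)/3 = 1.
Nodes u₀,…,u₃ = 1, 2, 3, 4.
f(u) = -3u³ - 2u² + 2u - 3: f₀=-6, f₁=-31, f₂=-96, f₃=-219.
(3h/8)·[f₀ + 3f₁ + 3f₂ + f₃] = 0.375·(-606) = -227.25.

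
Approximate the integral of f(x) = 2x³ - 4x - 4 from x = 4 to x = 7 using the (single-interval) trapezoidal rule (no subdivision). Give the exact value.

1143

T = (b−a)/2 · [f(4) + f(7)] = 1.5·[108 + 654] = 1143.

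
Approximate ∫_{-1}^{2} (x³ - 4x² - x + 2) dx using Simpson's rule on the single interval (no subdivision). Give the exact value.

S = (b−a)/6 · [f(-1) + 4f(0.5) + f(2)] = 0.5·[(-2) + 4·0.625 + (-8)] = -3.75.

-3.75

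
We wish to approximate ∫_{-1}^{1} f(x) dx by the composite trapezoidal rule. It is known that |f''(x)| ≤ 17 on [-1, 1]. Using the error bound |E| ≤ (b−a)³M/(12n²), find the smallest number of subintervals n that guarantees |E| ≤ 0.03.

Need 136/(12n²) ≤ 0.03.
n² ≥ 136/(12·0.03) = 377.778 ⇒ n ≥ 19.4365, so the smallest n is 20.

20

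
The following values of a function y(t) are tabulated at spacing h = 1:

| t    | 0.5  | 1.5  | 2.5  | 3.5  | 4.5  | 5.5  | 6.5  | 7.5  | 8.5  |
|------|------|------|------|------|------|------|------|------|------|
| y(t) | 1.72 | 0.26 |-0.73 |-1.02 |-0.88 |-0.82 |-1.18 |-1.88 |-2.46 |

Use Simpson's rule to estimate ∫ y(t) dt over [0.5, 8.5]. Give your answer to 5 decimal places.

-6.72000

h = 1, n = 8.
(h/3)·[y₀ + 4y₁ + 2y₂ + 4y₃ + 2y₄ + 4y₅ + 2y₆ + 4y₇ + y₈] = 0.333333·(-20.16) = -6.72000.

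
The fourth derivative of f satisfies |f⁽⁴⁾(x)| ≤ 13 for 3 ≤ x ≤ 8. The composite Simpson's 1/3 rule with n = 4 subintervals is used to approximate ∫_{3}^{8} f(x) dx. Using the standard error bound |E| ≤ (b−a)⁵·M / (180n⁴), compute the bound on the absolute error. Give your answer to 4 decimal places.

0.8816

|E| ≤ (5)⁵·13 / (180·4⁴) = 40625/46080 = 0.8816.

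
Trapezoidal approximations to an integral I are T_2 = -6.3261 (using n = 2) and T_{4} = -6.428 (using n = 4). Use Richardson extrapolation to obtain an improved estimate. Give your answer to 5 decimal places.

-6.46197

R = (4·T_{4} − T_2) / 3 = (4·(-6.428) − (-6.3261))/3 = (-19.3859)/3 = -6.46197.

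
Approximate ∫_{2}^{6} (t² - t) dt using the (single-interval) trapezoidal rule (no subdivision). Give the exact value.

64

T = (b−a)/2 · [f(2) + f(6)] = 2·[2 + 30] = 64.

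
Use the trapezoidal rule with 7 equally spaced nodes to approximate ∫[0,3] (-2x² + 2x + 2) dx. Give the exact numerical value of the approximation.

h = (3 − 0)/6 = 0.5.
Nodes x₀,…,x₆ = 0, 0.5, 1, 1.5, 2, 2.5, 3.
f(x) = -2x² + 2x + 2: f₀=2, f₁=2.5, f₂=2, f₃=0.5, f₄=-2, f₅=-5.5, f₆=-10.
(h/2)·[f₀ + 2f₁ + 2f₂ + 2f₃ + 2f₄ + 2f₅ + f₆] = 0.25·(-13) = -3.25.

-3.25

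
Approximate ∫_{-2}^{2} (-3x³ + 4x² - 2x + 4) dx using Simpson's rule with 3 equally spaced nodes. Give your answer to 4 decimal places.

h = (2 − (-2))/2 = 2.
Nodes x₀,…,x₂ = -2, 0, 2.
f(x) = -3x³ + 4x² - 2x + 4: f₀=48, f₁=4, f₂=-8.
(h/3)·[f₀ + 4f₁ + f₂] = 0.666667·(56) = 37.3333.

37.3333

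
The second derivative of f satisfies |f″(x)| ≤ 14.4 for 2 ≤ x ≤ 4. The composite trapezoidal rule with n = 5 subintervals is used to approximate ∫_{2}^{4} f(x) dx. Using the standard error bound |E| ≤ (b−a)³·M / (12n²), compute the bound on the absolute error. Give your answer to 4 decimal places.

|E| ≤ (2)³·14.4 / (12·5²) = 115.2/300 = 0.3840.

0.3840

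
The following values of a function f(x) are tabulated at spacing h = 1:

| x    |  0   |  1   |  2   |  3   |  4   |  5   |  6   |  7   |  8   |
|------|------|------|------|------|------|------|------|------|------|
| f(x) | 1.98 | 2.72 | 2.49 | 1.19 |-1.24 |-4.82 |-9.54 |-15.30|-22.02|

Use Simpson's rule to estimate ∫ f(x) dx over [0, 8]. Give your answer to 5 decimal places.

-33.82000

h = 1, n = 8.
(h/3)·[y₀ + 4y₁ + 2y₂ + 4y₃ + 2y₄ + 4y₅ + 2y₆ + 4y₇ + y₈] = 0.333333·(-101.46) = -33.82000.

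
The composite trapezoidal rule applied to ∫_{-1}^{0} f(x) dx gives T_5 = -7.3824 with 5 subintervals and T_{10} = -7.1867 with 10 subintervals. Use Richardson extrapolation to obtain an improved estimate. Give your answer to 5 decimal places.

-7.12147

R = (4·T_{10} − T_5) / 3 = (4·(-7.1867) − (-7.3824))/3 = (-21.3644)/3 = -7.12147.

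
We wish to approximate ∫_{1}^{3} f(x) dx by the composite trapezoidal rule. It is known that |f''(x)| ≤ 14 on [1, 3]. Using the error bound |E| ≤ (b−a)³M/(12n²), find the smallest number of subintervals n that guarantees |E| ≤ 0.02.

Need 112/(12n²) ≤ 0.02.
n² ≥ 112/(12·0.02) = 466.667 ⇒ n ≥ 21.6025, so the smallest n is 22.

22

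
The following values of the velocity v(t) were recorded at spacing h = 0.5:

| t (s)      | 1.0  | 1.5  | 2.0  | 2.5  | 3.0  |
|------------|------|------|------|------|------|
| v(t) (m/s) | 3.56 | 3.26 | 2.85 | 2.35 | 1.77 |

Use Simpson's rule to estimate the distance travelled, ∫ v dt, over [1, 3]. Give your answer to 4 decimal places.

h = 0.5, n = 4.
(h/3)·[y₀ + 4y₁ + 2y₂ + 4y₃ + y₄] = 0.166667·(33.47) = 5.5783.

5.5783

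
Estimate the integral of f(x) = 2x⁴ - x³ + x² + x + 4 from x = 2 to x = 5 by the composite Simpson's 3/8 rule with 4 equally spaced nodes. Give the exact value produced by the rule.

h = (5 − 2)/3 = 1.
Nodes x₀,…,x₃ = 2, 3, 4, 5.
f(x) = 2x⁴ - x³ + x² + x + 4: f₀=34, f₁=151, f₂=472, f₃=1159.
(3h/8)·[f₀ + 3f₁ + 3f₂ + f₃] = 0.375·(3062) = 1148.25.

1148.25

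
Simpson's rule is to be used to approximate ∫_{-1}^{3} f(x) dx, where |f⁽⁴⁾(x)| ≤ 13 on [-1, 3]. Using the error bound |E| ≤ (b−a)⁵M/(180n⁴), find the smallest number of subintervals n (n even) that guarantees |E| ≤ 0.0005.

Need 13312/(180n⁴) ≤ 0.0005.
n⁴ ≥ 13312/(180·0.0005) = 147911 ⇒ n ≥ 19.6110, so the smallest even n is 20. (n must be even for Simpson's rule.)

20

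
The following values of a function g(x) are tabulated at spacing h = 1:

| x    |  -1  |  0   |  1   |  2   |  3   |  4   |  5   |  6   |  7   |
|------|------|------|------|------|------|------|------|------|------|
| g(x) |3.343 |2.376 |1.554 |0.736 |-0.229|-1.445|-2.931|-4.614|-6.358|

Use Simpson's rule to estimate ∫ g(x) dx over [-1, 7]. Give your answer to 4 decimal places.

h = 1, n = 8.
(h/3)·[y₀ + 4y₁ + 2y₂ + 4y₃ + 2y₄ + 4y₅ + 2y₆ + 4y₇ + y₈] = 0.333333·(-18.015) = -6.0050.

-6.0050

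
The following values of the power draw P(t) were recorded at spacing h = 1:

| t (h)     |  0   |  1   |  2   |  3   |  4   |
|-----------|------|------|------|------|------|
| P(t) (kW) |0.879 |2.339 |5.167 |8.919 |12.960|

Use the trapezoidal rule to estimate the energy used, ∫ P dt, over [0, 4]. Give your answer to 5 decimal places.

23.34450

h = 1, n = 4.
(h/2)·[y₀ + 2y₁ + 2y₂ + 2y₃ + y₄] = 0.5·(46.689) = 23.34450.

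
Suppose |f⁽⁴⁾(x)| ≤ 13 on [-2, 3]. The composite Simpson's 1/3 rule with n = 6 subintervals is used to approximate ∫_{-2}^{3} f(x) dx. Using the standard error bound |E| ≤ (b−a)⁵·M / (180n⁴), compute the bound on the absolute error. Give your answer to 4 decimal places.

|E| ≤ (5)⁵·13 / (180·6⁴) = 40625/233280 = 0.1741.

0.1741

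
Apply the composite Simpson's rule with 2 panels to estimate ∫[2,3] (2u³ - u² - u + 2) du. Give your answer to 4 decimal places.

h = (3 − 2)/2 = 0.5.
Nodes u₀,…,u₂ = 2, 2.5, 3.
f(u) = 2u³ - u² - u + 2: f₀=12, f₁=24.5, f₂=44.
(h/3)·[f₀ + 4f₁ + f₂] = 0.166667·(154) = 25.6667.

25.6667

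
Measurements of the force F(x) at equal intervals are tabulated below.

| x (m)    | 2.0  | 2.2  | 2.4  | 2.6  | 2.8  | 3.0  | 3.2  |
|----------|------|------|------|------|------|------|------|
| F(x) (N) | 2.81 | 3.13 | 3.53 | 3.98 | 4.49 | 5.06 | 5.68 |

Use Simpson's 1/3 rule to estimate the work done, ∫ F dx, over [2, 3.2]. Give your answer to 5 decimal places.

h = 0.2, n = 6.
(h/3)·[y₀ + 4y₁ + 2y₂ + 4y₃ + 2y₄ + 4y₅ + y₆] = 0.066667·(73.21) = 4.88067.

4.88067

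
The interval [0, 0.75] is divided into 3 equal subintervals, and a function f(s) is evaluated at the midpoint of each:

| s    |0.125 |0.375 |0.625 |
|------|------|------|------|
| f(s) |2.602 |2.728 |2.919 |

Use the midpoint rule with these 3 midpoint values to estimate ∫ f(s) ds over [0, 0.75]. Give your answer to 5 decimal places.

h = 0.25, n = 3.
h·[y(m₁) + y(m₂) + y(m₃)] = 0.25·(8.249) = 2.06225.

2.06225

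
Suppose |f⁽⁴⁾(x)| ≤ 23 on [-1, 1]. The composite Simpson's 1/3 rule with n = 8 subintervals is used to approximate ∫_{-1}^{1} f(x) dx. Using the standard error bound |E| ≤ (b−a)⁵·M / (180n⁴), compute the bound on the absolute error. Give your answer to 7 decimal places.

|E| ≤ (2)⁵·23 / (180·8⁴) = 736/737280 = 0.0009983.

0.0009983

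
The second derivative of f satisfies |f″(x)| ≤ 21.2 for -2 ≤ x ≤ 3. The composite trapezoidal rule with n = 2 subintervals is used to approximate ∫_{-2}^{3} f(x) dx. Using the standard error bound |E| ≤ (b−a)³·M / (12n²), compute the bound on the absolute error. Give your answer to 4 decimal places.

|E| ≤ (5)³·21.2 / (12·2²) = 2650/48 = 55.2083.

55.2083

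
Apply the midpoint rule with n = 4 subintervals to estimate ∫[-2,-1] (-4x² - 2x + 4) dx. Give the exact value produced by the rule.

h = (-1 − (-2))/4 = 0.25.
Midpoints m₁,…,m₄ = -1.875, -1.625, -1.375, -1.125.
f(m₁)=-6.3125, f(m₂)=-3.3125, f(m₃)=-0.8125, f(m₄)=1.1875.
h·[f(m₁) + f(m₂) + f(m₃) + f(m₄)] = 0.25·(-9.25) = -2.3125.

-2.3125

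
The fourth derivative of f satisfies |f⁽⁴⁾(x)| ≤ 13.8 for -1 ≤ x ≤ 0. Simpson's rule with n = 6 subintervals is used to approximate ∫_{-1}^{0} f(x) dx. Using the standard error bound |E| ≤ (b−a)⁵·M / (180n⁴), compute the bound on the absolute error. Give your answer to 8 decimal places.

0.00005916

|E| ≤ (1)⁵·13.8 / (180·6⁴) = 13.8/233280 = 0.00005916.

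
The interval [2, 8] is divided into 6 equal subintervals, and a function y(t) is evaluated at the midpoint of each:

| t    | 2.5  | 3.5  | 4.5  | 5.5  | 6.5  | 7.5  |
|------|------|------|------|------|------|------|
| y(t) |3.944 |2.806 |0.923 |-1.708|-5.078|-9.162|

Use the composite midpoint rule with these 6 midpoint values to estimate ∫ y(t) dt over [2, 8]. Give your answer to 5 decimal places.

h = 1, n = 6.
h·[y(m₁) + y(m₂) + y(m₃) + y(m₄) + y(m₅) + y(m₆)] = 1·(-8.275) = -8.27500.

-8.27500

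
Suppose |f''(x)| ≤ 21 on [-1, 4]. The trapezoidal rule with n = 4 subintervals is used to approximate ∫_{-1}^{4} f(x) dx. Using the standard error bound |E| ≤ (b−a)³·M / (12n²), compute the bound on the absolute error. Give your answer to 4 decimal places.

13.6719

|E| ≤ (5)³·21 / (12·4²) = 2625/192 = 13.6719.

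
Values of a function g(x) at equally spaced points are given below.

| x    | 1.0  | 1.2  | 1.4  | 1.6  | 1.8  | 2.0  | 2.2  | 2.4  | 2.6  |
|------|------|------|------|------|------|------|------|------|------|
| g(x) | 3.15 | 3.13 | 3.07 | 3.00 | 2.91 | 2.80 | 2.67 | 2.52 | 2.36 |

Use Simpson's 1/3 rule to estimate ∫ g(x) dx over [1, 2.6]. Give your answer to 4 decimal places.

4.5740

h = 0.2, n = 8.
(h/3)·[y₀ + 4y₁ + 2y₂ + 4y₃ + 2y₄ + 4y₅ + 2y₆ + 4y₇ + y₈] = 0.066667·(68.61) = 4.5740.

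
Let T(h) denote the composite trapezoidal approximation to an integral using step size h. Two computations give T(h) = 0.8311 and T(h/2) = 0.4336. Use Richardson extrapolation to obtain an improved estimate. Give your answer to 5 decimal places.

0.30110

R = (4·T(h/2) − T(h)) / 3 = (4·0.4336 − 0.8311)/3 = (0.9033)/3 = 0.30110.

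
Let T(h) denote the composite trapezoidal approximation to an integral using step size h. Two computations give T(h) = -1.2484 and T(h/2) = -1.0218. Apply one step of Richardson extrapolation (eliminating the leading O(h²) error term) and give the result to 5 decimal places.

R = (4·T(h/2) − T(h)) / 3 = (4·(-1.0218) − (-1.2484))/3 = (-2.8388)/3 = -0.94627.

-0.94627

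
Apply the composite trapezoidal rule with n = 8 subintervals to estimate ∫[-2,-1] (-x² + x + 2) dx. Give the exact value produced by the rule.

-1.8359375

h = (-1 − (-2))/8 = 0.125.
Nodes x₀,…,x₈ = -2, -1.875, -1.75, -1.625, -1.5, -1.375, -1.25, -1.125, -1.
f(x) = -x² + x + 2: f₀=-4, f₁=-3.390625, f₂=-2.8125, f₃=-2.265625, f₄=-1.75, f₅=-1.265625, f₆=-0.8125, f₇=-0.390625, f₈=0.
(h/2)·[f₀ + 2f₁ + 2f₂ + 2f₃ + 2f₄ + 2f₅ + 2f₆ + 2f₇ + f₈] = 0.0625·(-29.375) = -1.8359375.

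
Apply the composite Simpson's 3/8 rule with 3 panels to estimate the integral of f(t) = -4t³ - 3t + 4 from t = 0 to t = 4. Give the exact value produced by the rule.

-264

h = (4 − 0)/3 = 1.333333.
Nodes t₀,…,t₃ = 0, 1.333333, 2.666667, 4.
f(t) = -4t³ - 3t + 4: f₀=4, f₁=-9.481481, f₂=-79.851852, f₃=-264.
(3h/8)·[f₀ + 3f₁ + 3f₂ + f₃] = 0.5·(-528) = -264.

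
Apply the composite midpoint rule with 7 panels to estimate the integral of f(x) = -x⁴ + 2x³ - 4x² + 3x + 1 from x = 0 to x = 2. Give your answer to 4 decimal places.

h = (2 − 0)/7 = 0.285714.
Midpoints m₁,…,m₇ = 0.142857, 0.428571, 0.714286, 1, 1.285714, 1.571429, 1.857143.
f(m₁)=1.352353, f(m₂)=1.674719, f(m₃)=1.570596, f(m₄)=1, f(m₅)=-0.236985, f(m₆)=-2.500208, f(m₇)=-6.309454.
h·[f(m₁) + f(m₂) + f(m₃) + f(m₄) + f(m₅) + f(m₆) + f(m₇)] = 0.285714·(-3.448980) = -0.9854.

-0.9854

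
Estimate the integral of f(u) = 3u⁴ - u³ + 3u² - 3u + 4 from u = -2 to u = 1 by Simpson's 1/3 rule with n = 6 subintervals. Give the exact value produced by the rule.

h = (1 − (-2))/6 = 0.5.
Nodes u₀,…,u₆ = -2, -1.5, -1, -0.5, 0, 0.5, 1.
f(u) = 3u⁴ - u³ + 3u² - 3u + 4: f₀=78, f₁=33.8125, f₂=14, f₃=6.5625, f₄=4, f₅=3.3125, f₆=6.
(h/3)·[f₀ + 4f₁ + 2f₂ + 4f₃ + 2f₄ + 4f₅ + f₆] = 0.166667·(294.75) = 49.125.

49.125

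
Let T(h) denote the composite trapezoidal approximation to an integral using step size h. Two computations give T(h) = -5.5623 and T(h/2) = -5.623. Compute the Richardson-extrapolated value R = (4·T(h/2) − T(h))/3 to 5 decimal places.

-5.64323

R = (4·T(h/2) − T(h)) / 3 = (4·(-5.623) − (-5.5623))/3 = (-16.9297)/3 = -5.64323.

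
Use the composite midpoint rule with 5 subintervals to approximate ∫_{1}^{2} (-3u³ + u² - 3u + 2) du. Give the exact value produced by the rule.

-11.375

h = (2 − 1)/5 = 0.2.
Midpoints m₁,…,m₅ = 1.1, 1.3, 1.5, 1.7, 1.9.
f(m₁)=-4.083, f(m₂)=-6.801, f(m₃)=-10.375, f(m₄)=-14.949, f(m₅)=-20.667.
h·[f(m₁) + f(m₂) + f(m₃) + f(m₄) + f(m₅)] = 0.2·(-56.875) = -11.375.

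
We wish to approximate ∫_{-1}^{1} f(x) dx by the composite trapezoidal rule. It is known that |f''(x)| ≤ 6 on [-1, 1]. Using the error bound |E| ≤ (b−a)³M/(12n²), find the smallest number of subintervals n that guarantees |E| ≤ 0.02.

Need 48/(12n²) ≤ 0.02.
n² ≥ 48/(12·0.02) = 200 ⇒ n ≥ 14.1421, so the smallest n is 15.

15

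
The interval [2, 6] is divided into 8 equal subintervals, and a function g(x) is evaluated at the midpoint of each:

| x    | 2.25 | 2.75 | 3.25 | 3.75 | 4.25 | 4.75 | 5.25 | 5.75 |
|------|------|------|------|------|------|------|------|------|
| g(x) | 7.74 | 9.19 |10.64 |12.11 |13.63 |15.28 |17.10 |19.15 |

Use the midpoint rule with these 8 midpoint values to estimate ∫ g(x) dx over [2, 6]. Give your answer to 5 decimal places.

52.42000

h = 0.5, n = 8.
h·[y(m₁) + y(m₂) + y(m₃) + y(m₄) + y(m₅) + y(m₆) + y(m₇) + y(m₈)] = 0.5·(104.84) = 52.42000.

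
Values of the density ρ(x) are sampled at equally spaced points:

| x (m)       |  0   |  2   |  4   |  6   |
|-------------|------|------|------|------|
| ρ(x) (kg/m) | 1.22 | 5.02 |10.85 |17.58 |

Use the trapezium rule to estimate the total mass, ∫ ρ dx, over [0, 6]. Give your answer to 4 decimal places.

50.5400

h = 2, n = 3.
(h/2)·[y₀ + 2y₁ + 2y₂ + y₃] = 1·(50.54) = 50.5400.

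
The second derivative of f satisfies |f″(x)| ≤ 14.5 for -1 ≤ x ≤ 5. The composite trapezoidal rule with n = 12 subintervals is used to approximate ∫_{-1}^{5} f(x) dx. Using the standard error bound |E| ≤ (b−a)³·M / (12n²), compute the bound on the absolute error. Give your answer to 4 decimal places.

|E| ≤ (6)³·14.5 / (12·12²) = 3132/1728 = 1.8125.

1.8125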